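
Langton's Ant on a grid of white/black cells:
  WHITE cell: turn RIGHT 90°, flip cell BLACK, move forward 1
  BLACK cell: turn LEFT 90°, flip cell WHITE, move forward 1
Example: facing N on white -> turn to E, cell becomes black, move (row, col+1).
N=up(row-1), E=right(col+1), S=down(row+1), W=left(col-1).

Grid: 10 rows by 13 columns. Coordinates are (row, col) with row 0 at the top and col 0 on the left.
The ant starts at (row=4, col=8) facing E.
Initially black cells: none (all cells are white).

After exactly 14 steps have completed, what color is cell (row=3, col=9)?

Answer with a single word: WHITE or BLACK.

Step 1: on WHITE (4,8): turn R to S, flip to black, move to (5,8). |black|=1
Step 2: on WHITE (5,8): turn R to W, flip to black, move to (5,7). |black|=2
Step 3: on WHITE (5,7): turn R to N, flip to black, move to (4,7). |black|=3
Step 4: on WHITE (4,7): turn R to E, flip to black, move to (4,8). |black|=4
Step 5: on BLACK (4,8): turn L to N, flip to white, move to (3,8). |black|=3
Step 6: on WHITE (3,8): turn R to E, flip to black, move to (3,9). |black|=4
Step 7: on WHITE (3,9): turn R to S, flip to black, move to (4,9). |black|=5
Step 8: on WHITE (4,9): turn R to W, flip to black, move to (4,8). |black|=6
Step 9: on WHITE (4,8): turn R to N, flip to black, move to (3,8). |black|=7
Step 10: on BLACK (3,8): turn L to W, flip to white, move to (3,7). |black|=6
Step 11: on WHITE (3,7): turn R to N, flip to black, move to (2,7). |black|=7
Step 12: on WHITE (2,7): turn R to E, flip to black, move to (2,8). |black|=8
Step 13: on WHITE (2,8): turn R to S, flip to black, move to (3,8). |black|=9
Step 14: on WHITE (3,8): turn R to W, flip to black, move to (3,7). |black|=10

Answer: BLACK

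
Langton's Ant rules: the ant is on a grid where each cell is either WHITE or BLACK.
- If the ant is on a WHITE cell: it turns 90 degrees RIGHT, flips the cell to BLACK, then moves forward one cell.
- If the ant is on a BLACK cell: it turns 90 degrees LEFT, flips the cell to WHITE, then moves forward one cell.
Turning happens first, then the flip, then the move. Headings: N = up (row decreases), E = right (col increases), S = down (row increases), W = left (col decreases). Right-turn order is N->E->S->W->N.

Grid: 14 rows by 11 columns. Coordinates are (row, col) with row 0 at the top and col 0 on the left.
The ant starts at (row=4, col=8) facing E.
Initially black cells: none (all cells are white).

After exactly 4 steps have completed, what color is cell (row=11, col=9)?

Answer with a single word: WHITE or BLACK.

Answer: WHITE

Derivation:
Step 1: on WHITE (4,8): turn R to S, flip to black, move to (5,8). |black|=1
Step 2: on WHITE (5,8): turn R to W, flip to black, move to (5,7). |black|=2
Step 3: on WHITE (5,7): turn R to N, flip to black, move to (4,7). |black|=3
Step 4: on WHITE (4,7): turn R to E, flip to black, move to (4,8). |black|=4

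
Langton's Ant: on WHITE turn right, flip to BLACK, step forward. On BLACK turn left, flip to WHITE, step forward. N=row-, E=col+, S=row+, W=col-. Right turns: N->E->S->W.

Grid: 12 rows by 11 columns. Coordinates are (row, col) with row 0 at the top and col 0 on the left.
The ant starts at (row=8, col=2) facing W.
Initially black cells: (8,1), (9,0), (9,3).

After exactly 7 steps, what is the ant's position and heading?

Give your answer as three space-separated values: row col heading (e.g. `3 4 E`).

Answer: 8 1 N

Derivation:
Step 1: on WHITE (8,2): turn R to N, flip to black, move to (7,2). |black|=4
Step 2: on WHITE (7,2): turn R to E, flip to black, move to (7,3). |black|=5
Step 3: on WHITE (7,3): turn R to S, flip to black, move to (8,3). |black|=6
Step 4: on WHITE (8,3): turn R to W, flip to black, move to (8,2). |black|=7
Step 5: on BLACK (8,2): turn L to S, flip to white, move to (9,2). |black|=6
Step 6: on WHITE (9,2): turn R to W, flip to black, move to (9,1). |black|=7
Step 7: on WHITE (9,1): turn R to N, flip to black, move to (8,1). |black|=8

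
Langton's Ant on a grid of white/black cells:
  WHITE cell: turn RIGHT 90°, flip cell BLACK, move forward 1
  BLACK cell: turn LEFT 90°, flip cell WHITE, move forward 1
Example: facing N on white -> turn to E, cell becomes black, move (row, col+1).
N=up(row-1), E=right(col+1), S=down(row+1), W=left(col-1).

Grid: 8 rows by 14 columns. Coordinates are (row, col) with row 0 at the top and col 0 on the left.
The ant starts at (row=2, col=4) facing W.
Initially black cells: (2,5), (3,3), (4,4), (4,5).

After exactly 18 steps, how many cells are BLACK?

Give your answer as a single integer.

Step 1: on WHITE (2,4): turn R to N, flip to black, move to (1,4). |black|=5
Step 2: on WHITE (1,4): turn R to E, flip to black, move to (1,5). |black|=6
Step 3: on WHITE (1,5): turn R to S, flip to black, move to (2,5). |black|=7
Step 4: on BLACK (2,5): turn L to E, flip to white, move to (2,6). |black|=6
Step 5: on WHITE (2,6): turn R to S, flip to black, move to (3,6). |black|=7
Step 6: on WHITE (3,6): turn R to W, flip to black, move to (3,5). |black|=8
Step 7: on WHITE (3,5): turn R to N, flip to black, move to (2,5). |black|=9
Step 8: on WHITE (2,5): turn R to E, flip to black, move to (2,6). |black|=10
Step 9: on BLACK (2,6): turn L to N, flip to white, move to (1,6). |black|=9
Step 10: on WHITE (1,6): turn R to E, flip to black, move to (1,7). |black|=10
Step 11: on WHITE (1,7): turn R to S, flip to black, move to (2,7). |black|=11
Step 12: on WHITE (2,7): turn R to W, flip to black, move to (2,6). |black|=12
Step 13: on WHITE (2,6): turn R to N, flip to black, move to (1,6). |black|=13
Step 14: on BLACK (1,6): turn L to W, flip to white, move to (1,5). |black|=12
Step 15: on BLACK (1,5): turn L to S, flip to white, move to (2,5). |black|=11
Step 16: on BLACK (2,5): turn L to E, flip to white, move to (2,6). |black|=10
Step 17: on BLACK (2,6): turn L to N, flip to white, move to (1,6). |black|=9
Step 18: on WHITE (1,6): turn R to E, flip to black, move to (1,7). |black|=10

Answer: 10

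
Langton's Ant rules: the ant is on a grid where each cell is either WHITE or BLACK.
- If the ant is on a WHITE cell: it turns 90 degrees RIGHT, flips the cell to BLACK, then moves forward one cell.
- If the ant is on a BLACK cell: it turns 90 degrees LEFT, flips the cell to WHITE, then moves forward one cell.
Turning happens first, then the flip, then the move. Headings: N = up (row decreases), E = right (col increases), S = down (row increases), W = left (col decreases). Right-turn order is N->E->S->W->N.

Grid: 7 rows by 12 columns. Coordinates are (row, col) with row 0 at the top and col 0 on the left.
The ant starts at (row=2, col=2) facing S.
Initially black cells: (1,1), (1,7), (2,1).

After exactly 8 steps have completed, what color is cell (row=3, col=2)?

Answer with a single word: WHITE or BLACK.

Step 1: on WHITE (2,2): turn R to W, flip to black, move to (2,1). |black|=4
Step 2: on BLACK (2,1): turn L to S, flip to white, move to (3,1). |black|=3
Step 3: on WHITE (3,1): turn R to W, flip to black, move to (3,0). |black|=4
Step 4: on WHITE (3,0): turn R to N, flip to black, move to (2,0). |black|=5
Step 5: on WHITE (2,0): turn R to E, flip to black, move to (2,1). |black|=6
Step 6: on WHITE (2,1): turn R to S, flip to black, move to (3,1). |black|=7
Step 7: on BLACK (3,1): turn L to E, flip to white, move to (3,2). |black|=6
Step 8: on WHITE (3,2): turn R to S, flip to black, move to (4,2). |black|=7

Answer: BLACK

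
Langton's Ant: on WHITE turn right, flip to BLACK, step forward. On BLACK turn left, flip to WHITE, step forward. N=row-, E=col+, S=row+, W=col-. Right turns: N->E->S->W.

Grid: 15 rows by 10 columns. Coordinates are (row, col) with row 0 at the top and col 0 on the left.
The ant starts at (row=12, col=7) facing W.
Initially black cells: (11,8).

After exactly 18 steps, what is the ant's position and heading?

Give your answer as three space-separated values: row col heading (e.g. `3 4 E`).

Step 1: on WHITE (12,7): turn R to N, flip to black, move to (11,7). |black|=2
Step 2: on WHITE (11,7): turn R to E, flip to black, move to (11,8). |black|=3
Step 3: on BLACK (11,8): turn L to N, flip to white, move to (10,8). |black|=2
Step 4: on WHITE (10,8): turn R to E, flip to black, move to (10,9). |black|=3
Step 5: on WHITE (10,9): turn R to S, flip to black, move to (11,9). |black|=4
Step 6: on WHITE (11,9): turn R to W, flip to black, move to (11,8). |black|=5
Step 7: on WHITE (11,8): turn R to N, flip to black, move to (10,8). |black|=6
Step 8: on BLACK (10,8): turn L to W, flip to white, move to (10,7). |black|=5
Step 9: on WHITE (10,7): turn R to N, flip to black, move to (9,7). |black|=6
Step 10: on WHITE (9,7): turn R to E, flip to black, move to (9,8). |black|=7
Step 11: on WHITE (9,8): turn R to S, flip to black, move to (10,8). |black|=8
Step 12: on WHITE (10,8): turn R to W, flip to black, move to (10,7). |black|=9
Step 13: on BLACK (10,7): turn L to S, flip to white, move to (11,7). |black|=8
Step 14: on BLACK (11,7): turn L to E, flip to white, move to (11,8). |black|=7
Step 15: on BLACK (11,8): turn L to N, flip to white, move to (10,8). |black|=6
Step 16: on BLACK (10,8): turn L to W, flip to white, move to (10,7). |black|=5
Step 17: on WHITE (10,7): turn R to N, flip to black, move to (9,7). |black|=6
Step 18: on BLACK (9,7): turn L to W, flip to white, move to (9,6). |black|=5

Answer: 9 6 W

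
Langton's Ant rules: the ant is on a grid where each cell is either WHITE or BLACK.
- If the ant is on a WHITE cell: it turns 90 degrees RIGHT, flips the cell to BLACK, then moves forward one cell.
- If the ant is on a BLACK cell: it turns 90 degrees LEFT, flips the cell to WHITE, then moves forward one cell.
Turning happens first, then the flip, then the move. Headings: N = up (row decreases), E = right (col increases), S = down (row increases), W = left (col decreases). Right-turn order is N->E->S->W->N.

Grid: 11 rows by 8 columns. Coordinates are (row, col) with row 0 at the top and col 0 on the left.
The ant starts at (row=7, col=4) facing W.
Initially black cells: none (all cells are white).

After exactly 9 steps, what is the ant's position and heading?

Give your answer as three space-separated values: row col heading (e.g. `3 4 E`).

Step 1: on WHITE (7,4): turn R to N, flip to black, move to (6,4). |black|=1
Step 2: on WHITE (6,4): turn R to E, flip to black, move to (6,5). |black|=2
Step 3: on WHITE (6,5): turn R to S, flip to black, move to (7,5). |black|=3
Step 4: on WHITE (7,5): turn R to W, flip to black, move to (7,4). |black|=4
Step 5: on BLACK (7,4): turn L to S, flip to white, move to (8,4). |black|=3
Step 6: on WHITE (8,4): turn R to W, flip to black, move to (8,3). |black|=4
Step 7: on WHITE (8,3): turn R to N, flip to black, move to (7,3). |black|=5
Step 8: on WHITE (7,3): turn R to E, flip to black, move to (7,4). |black|=6
Step 9: on WHITE (7,4): turn R to S, flip to black, move to (8,4). |black|=7

Answer: 8 4 S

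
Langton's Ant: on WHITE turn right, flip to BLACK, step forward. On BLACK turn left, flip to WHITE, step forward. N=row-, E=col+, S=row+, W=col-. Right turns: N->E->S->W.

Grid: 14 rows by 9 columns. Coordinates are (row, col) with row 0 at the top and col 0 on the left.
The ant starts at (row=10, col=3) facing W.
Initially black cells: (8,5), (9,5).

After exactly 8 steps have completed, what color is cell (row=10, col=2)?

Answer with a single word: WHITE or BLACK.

Answer: BLACK

Derivation:
Step 1: on WHITE (10,3): turn R to N, flip to black, move to (9,3). |black|=3
Step 2: on WHITE (9,3): turn R to E, flip to black, move to (9,4). |black|=4
Step 3: on WHITE (9,4): turn R to S, flip to black, move to (10,4). |black|=5
Step 4: on WHITE (10,4): turn R to W, flip to black, move to (10,3). |black|=6
Step 5: on BLACK (10,3): turn L to S, flip to white, move to (11,3). |black|=5
Step 6: on WHITE (11,3): turn R to W, flip to black, move to (11,2). |black|=6
Step 7: on WHITE (11,2): turn R to N, flip to black, move to (10,2). |black|=7
Step 8: on WHITE (10,2): turn R to E, flip to black, move to (10,3). |black|=8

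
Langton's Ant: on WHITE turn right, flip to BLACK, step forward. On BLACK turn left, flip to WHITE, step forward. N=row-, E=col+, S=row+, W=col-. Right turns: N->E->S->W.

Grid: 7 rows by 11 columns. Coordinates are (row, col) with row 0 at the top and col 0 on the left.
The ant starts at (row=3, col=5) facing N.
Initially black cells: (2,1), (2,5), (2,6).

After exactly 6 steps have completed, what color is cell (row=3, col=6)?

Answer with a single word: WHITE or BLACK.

Step 1: on WHITE (3,5): turn R to E, flip to black, move to (3,6). |black|=4
Step 2: on WHITE (3,6): turn R to S, flip to black, move to (4,6). |black|=5
Step 3: on WHITE (4,6): turn R to W, flip to black, move to (4,5). |black|=6
Step 4: on WHITE (4,5): turn R to N, flip to black, move to (3,5). |black|=7
Step 5: on BLACK (3,5): turn L to W, flip to white, move to (3,4). |black|=6
Step 6: on WHITE (3,4): turn R to N, flip to black, move to (2,4). |black|=7

Answer: BLACK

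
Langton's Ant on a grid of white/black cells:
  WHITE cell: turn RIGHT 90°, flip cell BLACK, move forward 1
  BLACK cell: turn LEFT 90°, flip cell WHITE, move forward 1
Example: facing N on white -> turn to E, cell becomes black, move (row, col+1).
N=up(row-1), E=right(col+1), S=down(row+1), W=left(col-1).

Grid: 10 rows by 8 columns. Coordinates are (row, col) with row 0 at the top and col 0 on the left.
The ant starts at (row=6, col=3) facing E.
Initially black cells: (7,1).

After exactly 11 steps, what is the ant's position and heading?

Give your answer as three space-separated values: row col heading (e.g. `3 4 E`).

Step 1: on WHITE (6,3): turn R to S, flip to black, move to (7,3). |black|=2
Step 2: on WHITE (7,3): turn R to W, flip to black, move to (7,2). |black|=3
Step 3: on WHITE (7,2): turn R to N, flip to black, move to (6,2). |black|=4
Step 4: on WHITE (6,2): turn R to E, flip to black, move to (6,3). |black|=5
Step 5: on BLACK (6,3): turn L to N, flip to white, move to (5,3). |black|=4
Step 6: on WHITE (5,3): turn R to E, flip to black, move to (5,4). |black|=5
Step 7: on WHITE (5,4): turn R to S, flip to black, move to (6,4). |black|=6
Step 8: on WHITE (6,4): turn R to W, flip to black, move to (6,3). |black|=7
Step 9: on WHITE (6,3): turn R to N, flip to black, move to (5,3). |black|=8
Step 10: on BLACK (5,3): turn L to W, flip to white, move to (5,2). |black|=7
Step 11: on WHITE (5,2): turn R to N, flip to black, move to (4,2). |black|=8

Answer: 4 2 N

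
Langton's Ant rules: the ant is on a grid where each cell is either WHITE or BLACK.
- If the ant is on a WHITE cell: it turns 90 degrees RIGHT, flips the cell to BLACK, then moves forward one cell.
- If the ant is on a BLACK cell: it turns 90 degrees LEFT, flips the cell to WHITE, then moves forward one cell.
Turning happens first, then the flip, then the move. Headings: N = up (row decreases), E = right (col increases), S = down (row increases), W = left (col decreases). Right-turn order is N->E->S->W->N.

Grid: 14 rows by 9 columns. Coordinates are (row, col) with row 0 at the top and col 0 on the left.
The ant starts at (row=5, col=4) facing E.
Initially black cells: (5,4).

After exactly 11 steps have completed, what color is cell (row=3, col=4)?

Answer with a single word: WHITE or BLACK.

Step 1: on BLACK (5,4): turn L to N, flip to white, move to (4,4). |black|=0
Step 2: on WHITE (4,4): turn R to E, flip to black, move to (4,5). |black|=1
Step 3: on WHITE (4,5): turn R to S, flip to black, move to (5,5). |black|=2
Step 4: on WHITE (5,5): turn R to W, flip to black, move to (5,4). |black|=3
Step 5: on WHITE (5,4): turn R to N, flip to black, move to (4,4). |black|=4
Step 6: on BLACK (4,4): turn L to W, flip to white, move to (4,3). |black|=3
Step 7: on WHITE (4,3): turn R to N, flip to black, move to (3,3). |black|=4
Step 8: on WHITE (3,3): turn R to E, flip to black, move to (3,4). |black|=5
Step 9: on WHITE (3,4): turn R to S, flip to black, move to (4,4). |black|=6
Step 10: on WHITE (4,4): turn R to W, flip to black, move to (4,3). |black|=7
Step 11: on BLACK (4,3): turn L to S, flip to white, move to (5,3). |black|=6

Answer: BLACK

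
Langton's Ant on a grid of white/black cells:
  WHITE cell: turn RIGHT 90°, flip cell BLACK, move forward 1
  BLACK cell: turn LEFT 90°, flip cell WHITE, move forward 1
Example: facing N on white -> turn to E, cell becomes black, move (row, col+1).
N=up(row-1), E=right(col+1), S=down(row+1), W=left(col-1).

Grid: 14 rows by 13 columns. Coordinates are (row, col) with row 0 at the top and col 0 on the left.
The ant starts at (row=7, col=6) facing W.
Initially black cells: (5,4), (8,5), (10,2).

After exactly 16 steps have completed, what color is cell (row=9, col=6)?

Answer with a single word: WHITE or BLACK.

Step 1: on WHITE (7,6): turn R to N, flip to black, move to (6,6). |black|=4
Step 2: on WHITE (6,6): turn R to E, flip to black, move to (6,7). |black|=5
Step 3: on WHITE (6,7): turn R to S, flip to black, move to (7,7). |black|=6
Step 4: on WHITE (7,7): turn R to W, flip to black, move to (7,6). |black|=7
Step 5: on BLACK (7,6): turn L to S, flip to white, move to (8,6). |black|=6
Step 6: on WHITE (8,6): turn R to W, flip to black, move to (8,5). |black|=7
Step 7: on BLACK (8,5): turn L to S, flip to white, move to (9,5). |black|=6
Step 8: on WHITE (9,5): turn R to W, flip to black, move to (9,4). |black|=7
Step 9: on WHITE (9,4): turn R to N, flip to black, move to (8,4). |black|=8
Step 10: on WHITE (8,4): turn R to E, flip to black, move to (8,5). |black|=9
Step 11: on WHITE (8,5): turn R to S, flip to black, move to (9,5). |black|=10
Step 12: on BLACK (9,5): turn L to E, flip to white, move to (9,6). |black|=9
Step 13: on WHITE (9,6): turn R to S, flip to black, move to (10,6). |black|=10
Step 14: on WHITE (10,6): turn R to W, flip to black, move to (10,5). |black|=11
Step 15: on WHITE (10,5): turn R to N, flip to black, move to (9,5). |black|=12
Step 16: on WHITE (9,5): turn R to E, flip to black, move to (9,6). |black|=13

Answer: BLACK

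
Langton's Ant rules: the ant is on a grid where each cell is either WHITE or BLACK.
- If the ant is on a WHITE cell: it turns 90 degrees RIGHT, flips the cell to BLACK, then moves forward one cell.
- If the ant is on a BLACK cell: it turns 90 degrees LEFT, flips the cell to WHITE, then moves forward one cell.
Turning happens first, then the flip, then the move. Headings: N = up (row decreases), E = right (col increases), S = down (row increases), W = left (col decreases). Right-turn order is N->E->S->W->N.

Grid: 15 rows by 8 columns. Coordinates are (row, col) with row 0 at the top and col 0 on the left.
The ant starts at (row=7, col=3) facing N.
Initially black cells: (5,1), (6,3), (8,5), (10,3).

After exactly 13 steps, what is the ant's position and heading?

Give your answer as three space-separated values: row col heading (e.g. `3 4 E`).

Step 1: on WHITE (7,3): turn R to E, flip to black, move to (7,4). |black|=5
Step 2: on WHITE (7,4): turn R to S, flip to black, move to (8,4). |black|=6
Step 3: on WHITE (8,4): turn R to W, flip to black, move to (8,3). |black|=7
Step 4: on WHITE (8,3): turn R to N, flip to black, move to (7,3). |black|=8
Step 5: on BLACK (7,3): turn L to W, flip to white, move to (7,2). |black|=7
Step 6: on WHITE (7,2): turn R to N, flip to black, move to (6,2). |black|=8
Step 7: on WHITE (6,2): turn R to E, flip to black, move to (6,3). |black|=9
Step 8: on BLACK (6,3): turn L to N, flip to white, move to (5,3). |black|=8
Step 9: on WHITE (5,3): turn R to E, flip to black, move to (5,4). |black|=9
Step 10: on WHITE (5,4): turn R to S, flip to black, move to (6,4). |black|=10
Step 11: on WHITE (6,4): turn R to W, flip to black, move to (6,3). |black|=11
Step 12: on WHITE (6,3): turn R to N, flip to black, move to (5,3). |black|=12
Step 13: on BLACK (5,3): turn L to W, flip to white, move to (5,2). |black|=11

Answer: 5 2 W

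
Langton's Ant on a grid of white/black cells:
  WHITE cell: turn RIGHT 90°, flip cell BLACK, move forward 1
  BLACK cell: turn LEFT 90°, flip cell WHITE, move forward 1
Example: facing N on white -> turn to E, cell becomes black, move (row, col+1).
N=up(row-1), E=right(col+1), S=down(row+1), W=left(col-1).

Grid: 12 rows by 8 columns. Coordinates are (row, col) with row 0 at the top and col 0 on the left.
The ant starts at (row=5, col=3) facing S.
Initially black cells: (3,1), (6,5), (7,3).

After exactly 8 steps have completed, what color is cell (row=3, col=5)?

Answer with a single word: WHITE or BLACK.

Answer: WHITE

Derivation:
Step 1: on WHITE (5,3): turn R to W, flip to black, move to (5,2). |black|=4
Step 2: on WHITE (5,2): turn R to N, flip to black, move to (4,2). |black|=5
Step 3: on WHITE (4,2): turn R to E, flip to black, move to (4,3). |black|=6
Step 4: on WHITE (4,3): turn R to S, flip to black, move to (5,3). |black|=7
Step 5: on BLACK (5,3): turn L to E, flip to white, move to (5,4). |black|=6
Step 6: on WHITE (5,4): turn R to S, flip to black, move to (6,4). |black|=7
Step 7: on WHITE (6,4): turn R to W, flip to black, move to (6,3). |black|=8
Step 8: on WHITE (6,3): turn R to N, flip to black, move to (5,3). |black|=9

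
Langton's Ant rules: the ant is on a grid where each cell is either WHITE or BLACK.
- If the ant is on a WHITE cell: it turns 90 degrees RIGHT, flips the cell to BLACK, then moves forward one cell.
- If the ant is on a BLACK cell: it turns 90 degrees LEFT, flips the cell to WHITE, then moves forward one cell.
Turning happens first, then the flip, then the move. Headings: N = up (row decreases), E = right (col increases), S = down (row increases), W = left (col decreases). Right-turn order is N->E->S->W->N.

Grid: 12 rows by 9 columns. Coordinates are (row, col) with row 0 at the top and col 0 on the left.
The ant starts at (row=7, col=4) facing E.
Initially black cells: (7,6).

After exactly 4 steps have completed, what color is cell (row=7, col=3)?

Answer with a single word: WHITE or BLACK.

Step 1: on WHITE (7,4): turn R to S, flip to black, move to (8,4). |black|=2
Step 2: on WHITE (8,4): turn R to W, flip to black, move to (8,3). |black|=3
Step 3: on WHITE (8,3): turn R to N, flip to black, move to (7,3). |black|=4
Step 4: on WHITE (7,3): turn R to E, flip to black, move to (7,4). |black|=5

Answer: BLACK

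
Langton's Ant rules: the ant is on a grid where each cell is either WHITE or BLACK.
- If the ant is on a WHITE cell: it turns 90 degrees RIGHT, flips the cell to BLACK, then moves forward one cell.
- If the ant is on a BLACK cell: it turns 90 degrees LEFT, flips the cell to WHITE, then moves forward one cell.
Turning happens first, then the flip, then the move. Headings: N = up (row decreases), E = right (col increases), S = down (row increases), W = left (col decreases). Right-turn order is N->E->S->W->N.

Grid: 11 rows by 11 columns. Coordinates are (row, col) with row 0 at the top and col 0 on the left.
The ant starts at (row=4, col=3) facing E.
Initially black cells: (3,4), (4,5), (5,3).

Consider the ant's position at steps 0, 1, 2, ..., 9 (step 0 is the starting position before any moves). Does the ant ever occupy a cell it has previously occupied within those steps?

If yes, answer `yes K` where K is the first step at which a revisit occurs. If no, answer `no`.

Answer: yes 5

Derivation:
Step 1: on WHITE (4,3): turn R to S, flip to black, move to (5,3). |black|=4 — new cell
Step 2: on BLACK (5,3): turn L to E, flip to white, move to (5,4). |black|=3 — new cell
Step 3: on WHITE (5,4): turn R to S, flip to black, move to (6,4). |black|=4 — new cell
Step 4: on WHITE (6,4): turn R to W, flip to black, move to (6,3). |black|=5 — new cell
Step 5: on WHITE (6,3): turn R to N, flip to black, move to (5,3). |black|=6 — REVISIT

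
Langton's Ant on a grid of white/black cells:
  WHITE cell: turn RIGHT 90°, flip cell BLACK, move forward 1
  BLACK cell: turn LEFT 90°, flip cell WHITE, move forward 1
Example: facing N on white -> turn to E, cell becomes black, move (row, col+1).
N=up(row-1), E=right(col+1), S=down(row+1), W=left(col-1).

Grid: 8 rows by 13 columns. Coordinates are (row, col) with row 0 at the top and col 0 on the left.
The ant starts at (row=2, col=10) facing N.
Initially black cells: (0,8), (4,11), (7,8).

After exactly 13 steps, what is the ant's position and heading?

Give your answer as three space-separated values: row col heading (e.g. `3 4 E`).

Answer: 2 9 E

Derivation:
Step 1: on WHITE (2,10): turn R to E, flip to black, move to (2,11). |black|=4
Step 2: on WHITE (2,11): turn R to S, flip to black, move to (3,11). |black|=5
Step 3: on WHITE (3,11): turn R to W, flip to black, move to (3,10). |black|=6
Step 4: on WHITE (3,10): turn R to N, flip to black, move to (2,10). |black|=7
Step 5: on BLACK (2,10): turn L to W, flip to white, move to (2,9). |black|=6
Step 6: on WHITE (2,9): turn R to N, flip to black, move to (1,9). |black|=7
Step 7: on WHITE (1,9): turn R to E, flip to black, move to (1,10). |black|=8
Step 8: on WHITE (1,10): turn R to S, flip to black, move to (2,10). |black|=9
Step 9: on WHITE (2,10): turn R to W, flip to black, move to (2,9). |black|=10
Step 10: on BLACK (2,9): turn L to S, flip to white, move to (3,9). |black|=9
Step 11: on WHITE (3,9): turn R to W, flip to black, move to (3,8). |black|=10
Step 12: on WHITE (3,8): turn R to N, flip to black, move to (2,8). |black|=11
Step 13: on WHITE (2,8): turn R to E, flip to black, move to (2,9). |black|=12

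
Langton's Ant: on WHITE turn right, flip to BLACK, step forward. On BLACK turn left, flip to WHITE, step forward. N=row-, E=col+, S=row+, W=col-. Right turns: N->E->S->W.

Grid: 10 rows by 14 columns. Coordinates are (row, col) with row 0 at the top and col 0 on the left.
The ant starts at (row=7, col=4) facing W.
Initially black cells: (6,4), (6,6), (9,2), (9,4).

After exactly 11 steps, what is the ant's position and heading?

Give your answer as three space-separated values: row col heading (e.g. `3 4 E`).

Step 1: on WHITE (7,4): turn R to N, flip to black, move to (6,4). |black|=5
Step 2: on BLACK (6,4): turn L to W, flip to white, move to (6,3). |black|=4
Step 3: on WHITE (6,3): turn R to N, flip to black, move to (5,3). |black|=5
Step 4: on WHITE (5,3): turn R to E, flip to black, move to (5,4). |black|=6
Step 5: on WHITE (5,4): turn R to S, flip to black, move to (6,4). |black|=7
Step 6: on WHITE (6,4): turn R to W, flip to black, move to (6,3). |black|=8
Step 7: on BLACK (6,3): turn L to S, flip to white, move to (7,3). |black|=7
Step 8: on WHITE (7,3): turn R to W, flip to black, move to (7,2). |black|=8
Step 9: on WHITE (7,2): turn R to N, flip to black, move to (6,2). |black|=9
Step 10: on WHITE (6,2): turn R to E, flip to black, move to (6,3). |black|=10
Step 11: on WHITE (6,3): turn R to S, flip to black, move to (7,3). |black|=11

Answer: 7 3 S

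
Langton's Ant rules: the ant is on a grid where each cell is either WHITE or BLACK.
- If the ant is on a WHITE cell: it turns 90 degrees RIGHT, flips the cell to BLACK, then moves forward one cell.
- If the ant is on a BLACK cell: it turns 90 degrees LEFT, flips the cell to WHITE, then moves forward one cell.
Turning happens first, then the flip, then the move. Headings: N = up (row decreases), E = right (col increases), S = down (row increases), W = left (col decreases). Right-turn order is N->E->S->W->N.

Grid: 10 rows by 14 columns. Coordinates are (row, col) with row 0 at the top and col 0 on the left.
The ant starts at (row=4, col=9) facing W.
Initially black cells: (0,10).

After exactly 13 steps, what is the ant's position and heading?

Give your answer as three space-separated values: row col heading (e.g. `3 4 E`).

Answer: 5 9 N

Derivation:
Step 1: on WHITE (4,9): turn R to N, flip to black, move to (3,9). |black|=2
Step 2: on WHITE (3,9): turn R to E, flip to black, move to (3,10). |black|=3
Step 3: on WHITE (3,10): turn R to S, flip to black, move to (4,10). |black|=4
Step 4: on WHITE (4,10): turn R to W, flip to black, move to (4,9). |black|=5
Step 5: on BLACK (4,9): turn L to S, flip to white, move to (5,9). |black|=4
Step 6: on WHITE (5,9): turn R to W, flip to black, move to (5,8). |black|=5
Step 7: on WHITE (5,8): turn R to N, flip to black, move to (4,8). |black|=6
Step 8: on WHITE (4,8): turn R to E, flip to black, move to (4,9). |black|=7
Step 9: on WHITE (4,9): turn R to S, flip to black, move to (5,9). |black|=8
Step 10: on BLACK (5,9): turn L to E, flip to white, move to (5,10). |black|=7
Step 11: on WHITE (5,10): turn R to S, flip to black, move to (6,10). |black|=8
Step 12: on WHITE (6,10): turn R to W, flip to black, move to (6,9). |black|=9
Step 13: on WHITE (6,9): turn R to N, flip to black, move to (5,9). |black|=10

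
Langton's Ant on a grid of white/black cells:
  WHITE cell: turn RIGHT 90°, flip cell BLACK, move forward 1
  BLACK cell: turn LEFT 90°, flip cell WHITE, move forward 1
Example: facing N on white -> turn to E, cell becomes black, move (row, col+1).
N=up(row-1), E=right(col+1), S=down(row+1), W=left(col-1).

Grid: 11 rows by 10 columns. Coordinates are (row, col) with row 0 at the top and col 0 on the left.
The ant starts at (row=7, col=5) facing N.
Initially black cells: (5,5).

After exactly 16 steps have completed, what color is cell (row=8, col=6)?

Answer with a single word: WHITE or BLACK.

Step 1: on WHITE (7,5): turn R to E, flip to black, move to (7,6). |black|=2
Step 2: on WHITE (7,6): turn R to S, flip to black, move to (8,6). |black|=3
Step 3: on WHITE (8,6): turn R to W, flip to black, move to (8,5). |black|=4
Step 4: on WHITE (8,5): turn R to N, flip to black, move to (7,5). |black|=5
Step 5: on BLACK (7,5): turn L to W, flip to white, move to (7,4). |black|=4
Step 6: on WHITE (7,4): turn R to N, flip to black, move to (6,4). |black|=5
Step 7: on WHITE (6,4): turn R to E, flip to black, move to (6,5). |black|=6
Step 8: on WHITE (6,5): turn R to S, flip to black, move to (7,5). |black|=7
Step 9: on WHITE (7,5): turn R to W, flip to black, move to (7,4). |black|=8
Step 10: on BLACK (7,4): turn L to S, flip to white, move to (8,4). |black|=7
Step 11: on WHITE (8,4): turn R to W, flip to black, move to (8,3). |black|=8
Step 12: on WHITE (8,3): turn R to N, flip to black, move to (7,3). |black|=9
Step 13: on WHITE (7,3): turn R to E, flip to black, move to (7,4). |black|=10
Step 14: on WHITE (7,4): turn R to S, flip to black, move to (8,4). |black|=11
Step 15: on BLACK (8,4): turn L to E, flip to white, move to (8,5). |black|=10
Step 16: on BLACK (8,5): turn L to N, flip to white, move to (7,5). |black|=9

Answer: BLACK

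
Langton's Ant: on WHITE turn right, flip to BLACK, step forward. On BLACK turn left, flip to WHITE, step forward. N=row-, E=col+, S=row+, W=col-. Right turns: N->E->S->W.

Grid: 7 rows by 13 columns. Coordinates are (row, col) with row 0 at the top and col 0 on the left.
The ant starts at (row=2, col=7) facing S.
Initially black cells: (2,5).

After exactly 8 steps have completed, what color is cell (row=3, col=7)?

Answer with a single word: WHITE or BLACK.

Answer: BLACK

Derivation:
Step 1: on WHITE (2,7): turn R to W, flip to black, move to (2,6). |black|=2
Step 2: on WHITE (2,6): turn R to N, flip to black, move to (1,6). |black|=3
Step 3: on WHITE (1,6): turn R to E, flip to black, move to (1,7). |black|=4
Step 4: on WHITE (1,7): turn R to S, flip to black, move to (2,7). |black|=5
Step 5: on BLACK (2,7): turn L to E, flip to white, move to (2,8). |black|=4
Step 6: on WHITE (2,8): turn R to S, flip to black, move to (3,8). |black|=5
Step 7: on WHITE (3,8): turn R to W, flip to black, move to (3,7). |black|=6
Step 8: on WHITE (3,7): turn R to N, flip to black, move to (2,7). |black|=7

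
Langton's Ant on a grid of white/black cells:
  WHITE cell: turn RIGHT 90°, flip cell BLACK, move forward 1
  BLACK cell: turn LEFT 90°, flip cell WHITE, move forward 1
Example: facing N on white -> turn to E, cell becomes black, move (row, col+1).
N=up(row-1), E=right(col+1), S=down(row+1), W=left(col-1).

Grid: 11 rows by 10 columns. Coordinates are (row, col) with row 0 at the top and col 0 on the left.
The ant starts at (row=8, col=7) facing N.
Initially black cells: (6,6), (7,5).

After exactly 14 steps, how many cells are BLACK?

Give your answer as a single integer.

Answer: 12

Derivation:
Step 1: on WHITE (8,7): turn R to E, flip to black, move to (8,8). |black|=3
Step 2: on WHITE (8,8): turn R to S, flip to black, move to (9,8). |black|=4
Step 3: on WHITE (9,8): turn R to W, flip to black, move to (9,7). |black|=5
Step 4: on WHITE (9,7): turn R to N, flip to black, move to (8,7). |black|=6
Step 5: on BLACK (8,7): turn L to W, flip to white, move to (8,6). |black|=5
Step 6: on WHITE (8,6): turn R to N, flip to black, move to (7,6). |black|=6
Step 7: on WHITE (7,6): turn R to E, flip to black, move to (7,7). |black|=7
Step 8: on WHITE (7,7): turn R to S, flip to black, move to (8,7). |black|=8
Step 9: on WHITE (8,7): turn R to W, flip to black, move to (8,6). |black|=9
Step 10: on BLACK (8,6): turn L to S, flip to white, move to (9,6). |black|=8
Step 11: on WHITE (9,6): turn R to W, flip to black, move to (9,5). |black|=9
Step 12: on WHITE (9,5): turn R to N, flip to black, move to (8,5). |black|=10
Step 13: on WHITE (8,5): turn R to E, flip to black, move to (8,6). |black|=11
Step 14: on WHITE (8,6): turn R to S, flip to black, move to (9,6). |black|=12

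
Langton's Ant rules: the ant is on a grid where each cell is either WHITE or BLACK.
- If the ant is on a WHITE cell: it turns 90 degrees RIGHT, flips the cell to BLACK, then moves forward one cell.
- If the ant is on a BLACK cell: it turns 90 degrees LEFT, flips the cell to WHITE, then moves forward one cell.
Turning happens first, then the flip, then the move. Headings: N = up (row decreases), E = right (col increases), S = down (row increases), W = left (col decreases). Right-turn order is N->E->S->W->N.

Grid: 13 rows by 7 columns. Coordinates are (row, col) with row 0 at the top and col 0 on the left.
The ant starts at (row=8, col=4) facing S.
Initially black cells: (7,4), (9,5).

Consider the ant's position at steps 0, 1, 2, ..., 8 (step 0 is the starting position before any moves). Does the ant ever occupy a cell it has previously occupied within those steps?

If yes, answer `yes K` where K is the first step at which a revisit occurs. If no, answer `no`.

Step 1: on WHITE (8,4): turn R to W, flip to black, move to (8,3). |black|=3 — new cell
Step 2: on WHITE (8,3): turn R to N, flip to black, move to (7,3). |black|=4 — new cell
Step 3: on WHITE (7,3): turn R to E, flip to black, move to (7,4). |black|=5 — new cell
Step 4: on BLACK (7,4): turn L to N, flip to white, move to (6,4). |black|=4 — new cell
Step 5: on WHITE (6,4): turn R to E, flip to black, move to (6,5). |black|=5 — new cell
Step 6: on WHITE (6,5): turn R to S, flip to black, move to (7,5). |black|=6 — new cell
Step 7: on WHITE (7,5): turn R to W, flip to black, move to (7,4). |black|=7 — REVISIT

Answer: yes 7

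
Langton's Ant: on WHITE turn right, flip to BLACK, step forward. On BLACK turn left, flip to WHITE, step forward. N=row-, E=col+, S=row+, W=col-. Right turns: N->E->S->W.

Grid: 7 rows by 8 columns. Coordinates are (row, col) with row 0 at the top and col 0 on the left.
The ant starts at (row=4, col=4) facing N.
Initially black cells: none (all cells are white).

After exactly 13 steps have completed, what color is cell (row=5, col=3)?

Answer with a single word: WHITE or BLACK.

Answer: BLACK

Derivation:
Step 1: on WHITE (4,4): turn R to E, flip to black, move to (4,5). |black|=1
Step 2: on WHITE (4,5): turn R to S, flip to black, move to (5,5). |black|=2
Step 3: on WHITE (5,5): turn R to W, flip to black, move to (5,4). |black|=3
Step 4: on WHITE (5,4): turn R to N, flip to black, move to (4,4). |black|=4
Step 5: on BLACK (4,4): turn L to W, flip to white, move to (4,3). |black|=3
Step 6: on WHITE (4,3): turn R to N, flip to black, move to (3,3). |black|=4
Step 7: on WHITE (3,3): turn R to E, flip to black, move to (3,4). |black|=5
Step 8: on WHITE (3,4): turn R to S, flip to black, move to (4,4). |black|=6
Step 9: on WHITE (4,4): turn R to W, flip to black, move to (4,3). |black|=7
Step 10: on BLACK (4,3): turn L to S, flip to white, move to (5,3). |black|=6
Step 11: on WHITE (5,3): turn R to W, flip to black, move to (5,2). |black|=7
Step 12: on WHITE (5,2): turn R to N, flip to black, move to (4,2). |black|=8
Step 13: on WHITE (4,2): turn R to E, flip to black, move to (4,3). |black|=9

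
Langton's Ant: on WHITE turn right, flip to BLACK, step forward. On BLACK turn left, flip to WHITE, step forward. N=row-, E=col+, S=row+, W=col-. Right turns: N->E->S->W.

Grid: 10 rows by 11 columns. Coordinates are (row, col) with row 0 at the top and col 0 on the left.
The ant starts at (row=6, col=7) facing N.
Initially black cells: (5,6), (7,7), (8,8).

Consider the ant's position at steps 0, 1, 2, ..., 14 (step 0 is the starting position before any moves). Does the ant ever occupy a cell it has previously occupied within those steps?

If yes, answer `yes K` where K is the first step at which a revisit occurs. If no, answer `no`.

Answer: yes 7

Derivation:
Step 1: on WHITE (6,7): turn R to E, flip to black, move to (6,8). |black|=4 — new cell
Step 2: on WHITE (6,8): turn R to S, flip to black, move to (7,8). |black|=5 — new cell
Step 3: on WHITE (7,8): turn R to W, flip to black, move to (7,7). |black|=6 — new cell
Step 4: on BLACK (7,7): turn L to S, flip to white, move to (8,7). |black|=5 — new cell
Step 5: on WHITE (8,7): turn R to W, flip to black, move to (8,6). |black|=6 — new cell
Step 6: on WHITE (8,6): turn R to N, flip to black, move to (7,6). |black|=7 — new cell
Step 7: on WHITE (7,6): turn R to E, flip to black, move to (7,7). |black|=8 — REVISIT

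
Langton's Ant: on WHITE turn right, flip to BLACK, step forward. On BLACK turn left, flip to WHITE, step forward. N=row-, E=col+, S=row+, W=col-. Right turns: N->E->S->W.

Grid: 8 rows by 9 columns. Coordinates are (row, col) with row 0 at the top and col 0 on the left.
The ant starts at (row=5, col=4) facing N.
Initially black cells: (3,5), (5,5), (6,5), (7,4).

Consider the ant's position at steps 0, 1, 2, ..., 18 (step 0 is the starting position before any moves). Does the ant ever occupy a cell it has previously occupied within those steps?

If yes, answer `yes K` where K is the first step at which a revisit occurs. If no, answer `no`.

Step 1: on WHITE (5,4): turn R to E, flip to black, move to (5,5). |black|=5 — new cell
Step 2: on BLACK (5,5): turn L to N, flip to white, move to (4,5). |black|=4 — new cell
Step 3: on WHITE (4,5): turn R to E, flip to black, move to (4,6). |black|=5 — new cell
Step 4: on WHITE (4,6): turn R to S, flip to black, move to (5,6). |black|=6 — new cell
Step 5: on WHITE (5,6): turn R to W, flip to black, move to (5,5). |black|=7 — REVISIT

Answer: yes 5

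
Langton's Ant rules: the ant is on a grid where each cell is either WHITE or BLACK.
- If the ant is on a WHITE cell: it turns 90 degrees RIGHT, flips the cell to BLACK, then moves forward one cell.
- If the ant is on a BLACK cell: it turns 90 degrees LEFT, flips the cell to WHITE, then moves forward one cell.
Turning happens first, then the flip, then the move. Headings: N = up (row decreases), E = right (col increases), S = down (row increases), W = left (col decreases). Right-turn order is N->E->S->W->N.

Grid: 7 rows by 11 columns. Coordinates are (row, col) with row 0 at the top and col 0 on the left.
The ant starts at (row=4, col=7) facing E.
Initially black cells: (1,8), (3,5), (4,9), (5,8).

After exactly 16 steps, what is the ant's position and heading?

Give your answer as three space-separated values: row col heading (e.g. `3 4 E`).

Step 1: on WHITE (4,7): turn R to S, flip to black, move to (5,7). |black|=5
Step 2: on WHITE (5,7): turn R to W, flip to black, move to (5,6). |black|=6
Step 3: on WHITE (5,6): turn R to N, flip to black, move to (4,6). |black|=7
Step 4: on WHITE (4,6): turn R to E, flip to black, move to (4,7). |black|=8
Step 5: on BLACK (4,7): turn L to N, flip to white, move to (3,7). |black|=7
Step 6: on WHITE (3,7): turn R to E, flip to black, move to (3,8). |black|=8
Step 7: on WHITE (3,8): turn R to S, flip to black, move to (4,8). |black|=9
Step 8: on WHITE (4,8): turn R to W, flip to black, move to (4,7). |black|=10
Step 9: on WHITE (4,7): turn R to N, flip to black, move to (3,7). |black|=11
Step 10: on BLACK (3,7): turn L to W, flip to white, move to (3,6). |black|=10
Step 11: on WHITE (3,6): turn R to N, flip to black, move to (2,6). |black|=11
Step 12: on WHITE (2,6): turn R to E, flip to black, move to (2,7). |black|=12
Step 13: on WHITE (2,7): turn R to S, flip to black, move to (3,7). |black|=13
Step 14: on WHITE (3,7): turn R to W, flip to black, move to (3,6). |black|=14
Step 15: on BLACK (3,6): turn L to S, flip to white, move to (4,6). |black|=13
Step 16: on BLACK (4,6): turn L to E, flip to white, move to (4,7). |black|=12

Answer: 4 7 E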